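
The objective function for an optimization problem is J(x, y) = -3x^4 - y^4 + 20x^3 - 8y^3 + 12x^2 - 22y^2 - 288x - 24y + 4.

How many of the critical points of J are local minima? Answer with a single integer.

1

J separates as a function of x plus a function of y, so ∇J=0 decouples.
∂J/∂x = -12(x - 4)(x - 3)(x + 2) = 0 at x ∈ {-2, 3, 4}; ∂J/∂y = -4(y + 1)(y + 2)(y + 3) = 0 at y ∈ {-3, -2, -1}.
The Hessian is diagonal: diag(J_xx, J_yy). Second derivatives: J_xx(-2)=-360, J_xx(3)=60, J_xx(4)=-72; J_yy(-3)=-8, J_yy(-2)=4, J_yy(-1)=-8.
Local minima occur where both diagonal entries positive: (3, -2). Count: 1.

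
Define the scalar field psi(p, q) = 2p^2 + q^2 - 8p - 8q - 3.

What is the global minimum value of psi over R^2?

-27

psi(p,q) separates as A(p) + B(q) − 3, so its minimum is min A + min B − 3.
A'(p) = 4p - 8 vanishes at p ∈ {2}; B'(q) = 2q - 8 vanishes at q ∈ {4}.
Local minima of A (where A''>0): A(2)=-8. Local minima of B: B(4)=-16.
So the global minimum of psi is A(2) + B(4) − 3 = -8 − 16 − 3 = -27, attained at (2, 4).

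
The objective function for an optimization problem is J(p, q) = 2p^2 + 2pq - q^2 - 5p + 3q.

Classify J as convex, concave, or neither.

neither

J is quadratic, so its Hessian is the constant matrix H = [[4, 2], [2, -2]].
det(H) = -12, tr(H) = 2.
det(H) < 0, so H is indefinite: neither convex nor concave.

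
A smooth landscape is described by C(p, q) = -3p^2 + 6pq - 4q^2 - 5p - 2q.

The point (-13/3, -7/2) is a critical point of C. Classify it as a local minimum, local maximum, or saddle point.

The Hessian of C is constant: H = [[-6, 6], [6, -8]].
det(H) = (-6)·(-8) − 6² = 12.
det(H) > 0 and tr(H) = -14 < 0, so H is negative definite and the point is a local maximum.

local maximum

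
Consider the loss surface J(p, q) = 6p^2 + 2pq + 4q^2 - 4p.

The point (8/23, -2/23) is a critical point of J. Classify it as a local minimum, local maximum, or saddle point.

The Hessian of J is constant: H = [[12, 2], [2, 8]].
det(H) = 12·8 − 2² = 92.
det(H) > 0 and tr(H) = 20 > 0, so H is positive definite and the point is a local minimum.

local minimum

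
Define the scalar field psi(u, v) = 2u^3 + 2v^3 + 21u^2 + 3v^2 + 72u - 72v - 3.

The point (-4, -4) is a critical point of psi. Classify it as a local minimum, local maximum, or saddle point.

local maximum

The mixed partial ∂²psi/∂u∂v is 0, so the Hessian at any point is diag(psi_uu, psi_vv) = diag(6(2u + 7), 6(2v + 1)).
At (-4, -4): H = diag(-6, -42).
Both eigenvalues are negative, so H is negative definite: a local maximum.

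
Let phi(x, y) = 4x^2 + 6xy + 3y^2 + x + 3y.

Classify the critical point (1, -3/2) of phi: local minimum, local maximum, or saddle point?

The Hessian of phi is constant: H = [[8, 6], [6, 6]].
det(H) = 8·6 − 6² = 12.
det(H) > 0 and tr(H) = 14 > 0, so H is positive definite and the point is a local minimum.

local minimum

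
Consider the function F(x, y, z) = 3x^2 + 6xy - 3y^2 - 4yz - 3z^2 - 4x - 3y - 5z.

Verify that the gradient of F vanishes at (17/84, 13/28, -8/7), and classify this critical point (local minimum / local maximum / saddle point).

saddle point

∇F = (6x + 6y - 4, 6x - 6y - 4z - 3, -4y - 6z - 5); substituting (17/84, 13/28, -8/7) gives ∇F = (0, 0, 0), so (17/84, 13/28, -8/7) is indeed a critical point.
The Hessian is constant: H = [[6, 6, 0], [6, -6, -4], [0, -4, -6]].
Leading principal minors: Δ₁ = 6, Δ₂ = -72, Δ₃ = 336.
The minors fit neither the all-positive nor the alternating-sign pattern, so H is indefinite: a saddle point.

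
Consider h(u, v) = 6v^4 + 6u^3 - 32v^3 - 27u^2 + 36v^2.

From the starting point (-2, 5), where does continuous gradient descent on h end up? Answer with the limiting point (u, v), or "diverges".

h is separable, so gradient descent decouples: u follows -∂h/∂u, v follows -∂h/∂v.
∂h/∂u = 18u(u - 3); at u=-2 this is 180, so u decreases.
∂h/∂v = 24v(v - 3)(v - 1); at v=5 this is 960, so v decreases.
The u-coordinate has no critical point in that direction and runs off to infinity.

diverges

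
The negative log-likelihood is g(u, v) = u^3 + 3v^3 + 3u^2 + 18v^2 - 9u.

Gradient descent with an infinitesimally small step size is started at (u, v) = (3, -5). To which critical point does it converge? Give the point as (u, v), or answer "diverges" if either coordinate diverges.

diverges

g is separable, so gradient descent decouples: u follows -∂g/∂u, v follows -∂g/∂v.
∂g/∂u = 3(u - 1)(u + 3); at u=3 this is 36, so u decreases.
∂g/∂v = 9v(v + 4); at v=-5 this is 45, so v decreases.
The v-coordinate has no critical point in that direction and runs off to infinity.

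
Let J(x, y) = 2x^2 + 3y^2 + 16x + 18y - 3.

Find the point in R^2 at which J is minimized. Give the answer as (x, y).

J(x,y) separates as P(x) + Q(y) − 3, so its minimum is min P + min Q − 3.
P'(x) = 4x + 16 vanishes at x ∈ {-4}; Q'(y) = 6y + 18 vanishes at y ∈ {-3}.
Local minima of P (where P''>0): P(-4)=-32. Local minima of Q: Q(-3)=-27.
So the global minimum of J is P(-4) + Q(-3) − 3 = -32 − 27 − 3 = -62, attained at (-4, -3).

(-4, -3)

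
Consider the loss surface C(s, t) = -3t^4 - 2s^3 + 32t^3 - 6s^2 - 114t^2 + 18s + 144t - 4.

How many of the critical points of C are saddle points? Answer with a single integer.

C separates as a function of s plus a function of t, so ∇C=0 decouples.
∂C/∂s = -6(s - 1)(s + 3) = 0 at s ∈ {-3, 1}; ∂C/∂t = -12(t - 4)(t - 3)(t - 1) = 0 at t ∈ {1, 3, 4}.
The Hessian is diagonal: diag(C_ss, C_tt). Second derivatives: C_ss(-3)=24, C_ss(1)=-24; C_tt(1)=-72, C_tt(3)=24, C_tt(4)=-36.
Saddle points occur where the two diagonal entries have opposite signs: (-3, 1), (-3, 4), (1, 3). Count: 3.

3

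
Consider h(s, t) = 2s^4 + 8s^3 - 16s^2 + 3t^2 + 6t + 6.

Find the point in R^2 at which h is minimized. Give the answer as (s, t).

h(s,t) separates as P(s) + Q(t) + 6, so its minimum is min P + min Q + 6.
P'(s) = 8s(s - 1)(s + 4) vanishes at s ∈ {-4, 0, 1}; Q'(t) = 6(t + 1) vanishes at t ∈ {-1}.
Local minima of P (where P''>0): P(-4)=-256, P(1)=-6. Local minima of Q: Q(-1)=-3.
So the global minimum of h is P(-4) + Q(-1) + 6 = -256 − 3 + 6 = -253, attained at (-4, -1).

(-4, -1)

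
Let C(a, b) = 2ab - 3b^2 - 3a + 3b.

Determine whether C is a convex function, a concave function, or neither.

C is quadratic, so its Hessian is the constant matrix H = [[0, 2], [2, -6]].
det(H) = -4, tr(H) = -6.
det(H) < 0, so H is indefinite: neither convex nor concave.

neither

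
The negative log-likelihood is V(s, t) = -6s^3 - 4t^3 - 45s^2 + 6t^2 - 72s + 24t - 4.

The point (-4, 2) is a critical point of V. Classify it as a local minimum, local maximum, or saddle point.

saddle point

The mixed partial ∂²V/∂s∂t is 0, so the Hessian at any point is diag(V_ss, V_tt) = diag(-18(2s + 5), 12(-2t + 1)).
At (-4, 2): H = diag(54, -36).
The eigenvalues have opposite signs, so H is indefinite: a saddle point.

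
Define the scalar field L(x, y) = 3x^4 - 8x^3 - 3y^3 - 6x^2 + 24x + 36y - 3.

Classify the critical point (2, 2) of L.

saddle point

The mixed partial ∂²L/∂x∂y is 0, so the Hessian at any point is diag(L_xx, L_yy) = diag(12(3x^2 - 4x - 1), -18y).
At (2, 2): H = diag(36, -36).
The eigenvalues have opposite signs, so H is indefinite: a saddle point.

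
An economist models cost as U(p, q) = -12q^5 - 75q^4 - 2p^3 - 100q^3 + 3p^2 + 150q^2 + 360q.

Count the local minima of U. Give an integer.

U separates as a function of p plus a function of q, so ∇U=0 decouples.
∂U/∂p = -6p(p - 1) = 0 at p ∈ {0, 1}; ∂U/∂q = -60(q - 1)(q + 1)(q + 2)(q + 3) = 0 at q ∈ {-3, -2, -1, 1}.
The Hessian is diagonal: diag(U_pp, U_qq). Second derivatives: U_pp(0)=6, U_pp(1)=-6; U_qq(-3)=480, U_qq(-2)=-180, U_qq(-1)=240, U_qq(1)=-1440.
Local minima occur where both diagonal entries positive: (0, -3), (0, -1). Count: 2.

2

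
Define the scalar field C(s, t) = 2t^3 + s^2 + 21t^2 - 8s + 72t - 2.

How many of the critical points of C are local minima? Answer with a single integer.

1

C separates as a function of s plus a function of t, so ∇C=0 decouples.
∂C/∂s = 2(s - 4) = 0 at s ∈ {4}; ∂C/∂t = 6(t + 3)(t + 4) = 0 at t ∈ {-4, -3}.
The Hessian is diagonal: diag(C_ss, C_tt). Second derivatives: C_ss(4)=2; C_tt(-4)=-6, C_tt(-3)=6.
Local minima occur where both diagonal entries positive: (4, -3). Count: 1.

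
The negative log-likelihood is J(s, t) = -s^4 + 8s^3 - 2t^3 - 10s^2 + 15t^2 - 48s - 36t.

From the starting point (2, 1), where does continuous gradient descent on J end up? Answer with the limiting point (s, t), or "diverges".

(3, 2)

J is separable, so gradient descent decouples: s follows -∂J/∂s, t follows -∂J/∂t.
∂J/∂s = -4(s - 4)(s - 3)(s + 1); at s=2 this is -24, so s increases.
∂J/∂t = -6(t - 3)(t - 2); at t=1 this is -12, so t increases.
s converges to its nearest critical value 3 (a local min of the s-part); t converges to 2. The iterate converges to (3, 2).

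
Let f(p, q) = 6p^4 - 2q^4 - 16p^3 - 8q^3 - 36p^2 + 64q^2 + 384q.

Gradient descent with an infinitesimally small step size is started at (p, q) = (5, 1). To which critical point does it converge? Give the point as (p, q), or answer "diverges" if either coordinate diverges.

(3, -3)

f is separable, so gradient descent decouples: p follows -∂f/∂p, q follows -∂f/∂q.
∂f/∂p = 24p(p - 3)(p + 1); at p=5 this is 1440, so p decreases.
∂f/∂q = -8(q - 4)(q + 3)(q + 4); at q=1 this is 480, so q decreases.
p converges to its nearest critical value 3 (a local min of the p-part); q converges to -3. The iterate converges to (3, -3).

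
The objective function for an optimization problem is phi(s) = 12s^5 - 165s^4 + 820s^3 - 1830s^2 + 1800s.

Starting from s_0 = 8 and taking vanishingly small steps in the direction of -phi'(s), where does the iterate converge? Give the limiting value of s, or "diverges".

phi'(s) = 60(s - 5)(s - 3)(s - 2)(s - 1), so phi'(8) = 37800.
Gradient descent moves in the -phi' direction, i.e. s is decreasing.
The nearest critical point in that direction is s = 5, where phi'' = 1440 > 0 (a local minimum). The iterate converges there.

5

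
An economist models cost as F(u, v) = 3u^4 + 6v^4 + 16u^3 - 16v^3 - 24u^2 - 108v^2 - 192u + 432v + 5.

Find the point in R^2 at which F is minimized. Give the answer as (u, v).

F(u,v) separates as P(u) + Q(v) + 5, so its minimum is min P + min Q + 5.
P'(u) = 12(u - 2)(u + 2)(u + 4) vanishes at u ∈ {-4, -2, 2}; Q'(v) = 24(v - 3)(v - 2)(v + 3) vanishes at v ∈ {-3, 2, 3}.
Local minima of P (where P''>0): P(-4)=128, P(2)=-304. Local minima of Q: Q(-3)=-1350, Q(3)=378.
So the global minimum of F is P(2) + Q(-3) + 5 = -304 − 1350 + 5 = -1649, attained at (2, -3).

(2, -3)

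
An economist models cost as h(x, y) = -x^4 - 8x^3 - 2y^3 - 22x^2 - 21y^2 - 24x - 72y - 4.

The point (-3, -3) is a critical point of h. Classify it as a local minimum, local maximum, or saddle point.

local maximum

The mixed partial ∂²h/∂x∂y is 0, so the Hessian at any point is diag(h_xx, h_yy) = diag(-4(3x^2 + 12x + 11), -6(2y + 7)).
At (-3, -3): H = diag(-8, -6).
Both eigenvalues are negative, so H is negative definite: a local maximum.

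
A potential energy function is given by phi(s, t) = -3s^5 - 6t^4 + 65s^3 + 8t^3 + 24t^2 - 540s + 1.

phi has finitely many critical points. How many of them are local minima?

phi separates as a function of s plus a function of t, so ∇phi=0 decouples.
∂phi/∂s = -15(s - 3)(s - 2)(s + 2)(s + 3) = 0 at s ∈ {-3, -2, 2, 3}; ∂phi/∂t = -24t(t - 2)(t + 1) = 0 at t ∈ {-1, 0, 2}.
The Hessian is diagonal: diag(phi_ss, phi_tt). Second derivatives: phi_ss(-3)=450, phi_ss(-2)=-300, phi_ss(2)=300, phi_ss(3)=-450; phi_tt(-1)=-72, phi_tt(0)=48, phi_tt(2)=-144.
Local minima occur where both diagonal entries positive: (-3, 0), (2, 0). Count: 2.

2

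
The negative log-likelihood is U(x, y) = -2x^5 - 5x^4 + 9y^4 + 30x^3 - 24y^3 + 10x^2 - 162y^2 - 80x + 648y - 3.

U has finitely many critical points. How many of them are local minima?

U separates as a function of x plus a function of y, so ∇U=0 decouples.
∂U/∂x = -10(x - 2)(x - 1)(x + 1)(x + 4) = 0 at x ∈ {-4, -1, 1, 2}; ∂U/∂y = 36(y - 3)(y - 2)(y + 3) = 0 at y ∈ {-3, 2, 3}.
The Hessian is diagonal: diag(U_xx, U_yy). Second derivatives: U_xx(-4)=900, U_xx(-1)=-180, U_xx(1)=100, U_xx(2)=-180; U_yy(-3)=1080, U_yy(2)=-180, U_yy(3)=216.
Local minima occur where both diagonal entries positive: (-4, -3), (-4, 3), (1, -3), (1, 3). Count: 4.

4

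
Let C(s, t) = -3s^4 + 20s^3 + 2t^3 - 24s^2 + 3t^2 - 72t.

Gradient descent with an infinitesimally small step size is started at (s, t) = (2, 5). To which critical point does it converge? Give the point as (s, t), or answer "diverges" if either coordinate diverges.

C is separable, so gradient descent decouples: s follows -∂C/∂s, t follows -∂C/∂t.
∂C/∂s = -12s(s - 4)(s - 1); at s=2 this is 48, so s decreases.
∂C/∂t = 6(t - 3)(t + 4); at t=5 this is 108, so t decreases.
s converges to its nearest critical value 1 (a local min of the s-part); t converges to 3. The iterate converges to (1, 3).

(1, 3)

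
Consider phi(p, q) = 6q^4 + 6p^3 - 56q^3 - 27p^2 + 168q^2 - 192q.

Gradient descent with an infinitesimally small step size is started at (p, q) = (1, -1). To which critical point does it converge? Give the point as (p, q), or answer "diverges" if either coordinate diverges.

(3, 1)

phi is separable, so gradient descent decouples: p follows -∂phi/∂p, q follows -∂phi/∂q.
∂phi/∂p = 18p(p - 3); at p=1 this is -36, so p increases.
∂phi/∂q = 24(q - 4)(q - 2)(q - 1); at q=-1 this is -720, so q increases.
p converges to its nearest critical value 3 (a local min of the p-part); q converges to 1. The iterate converges to (3, 1).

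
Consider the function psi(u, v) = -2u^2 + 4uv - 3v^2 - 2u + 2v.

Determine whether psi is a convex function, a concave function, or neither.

psi is quadratic, so its Hessian is the constant matrix H = [[-4, 4], [4, -6]].
det(H) = 8, tr(H) = -10.
det(H) > 0 and tr(H) < 0, so H is negative definite everywhere: concave.

concave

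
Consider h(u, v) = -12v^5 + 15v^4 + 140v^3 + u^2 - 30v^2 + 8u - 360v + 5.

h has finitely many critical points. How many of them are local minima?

2

h separates as a function of u plus a function of v, so ∇h=0 decouples.
∂h/∂u = 2(u + 4) = 0 at u ∈ {-4}; ∂h/∂v = -60(v - 3)(v - 1)(v + 1)(v + 2) = 0 at v ∈ {-2, -1, 1, 3}.
The Hessian is diagonal: diag(h_uu, h_vv). Second derivatives: h_uu(-4)=2; h_vv(-2)=900, h_vv(-1)=-480, h_vv(1)=720, h_vv(3)=-2400.
Local minima occur where both diagonal entries positive: (-4, -2), (-4, 1). Count: 2.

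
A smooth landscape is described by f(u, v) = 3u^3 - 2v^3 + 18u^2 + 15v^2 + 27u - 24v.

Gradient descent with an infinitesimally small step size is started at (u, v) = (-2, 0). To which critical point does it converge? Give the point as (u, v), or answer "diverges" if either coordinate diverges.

f is separable, so gradient descent decouples: u follows -∂f/∂u, v follows -∂f/∂v.
∂f/∂u = 9(u + 1)(u + 3); at u=-2 this is -9, so u increases.
∂f/∂v = -6(v - 4)(v - 1); at v=0 this is -24, so v increases.
u converges to its nearest critical value -1 (a local min of the u-part); v converges to 1. The iterate converges to (-1, 1).

(-1, 1)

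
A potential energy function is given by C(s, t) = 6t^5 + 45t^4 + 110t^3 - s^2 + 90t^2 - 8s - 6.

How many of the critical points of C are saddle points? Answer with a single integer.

C separates as a function of s plus a function of t, so ∇C=0 decouples.
∂C/∂s = -2(s + 4) = 0 at s ∈ {-4}; ∂C/∂t = 30t(t + 1)(t + 2)(t + 3) = 0 at t ∈ {-3, -2, -1, 0}.
The Hessian is diagonal: diag(C_ss, C_tt). Second derivatives: C_ss(-4)=-2; C_tt(-3)=-180, C_tt(-2)=60, C_tt(-1)=-60, C_tt(0)=180.
Saddle points occur where the two diagonal entries have opposite signs: (-4, -2), (-4, 0). Count: 2.

2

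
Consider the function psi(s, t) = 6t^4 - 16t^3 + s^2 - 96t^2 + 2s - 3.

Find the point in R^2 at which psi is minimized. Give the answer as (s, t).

psi(s,t) separates as P(s) + Q(t) − 3, so its minimum is min P + min Q − 3.
P'(s) = 2s + 2 vanishes at s ∈ {-1}; Q'(t) = 24t(t - 4)(t + 2) vanishes at t ∈ {-2, 0, 4}.
Local minima of P (where P''>0): P(-1)=-1. Local minima of Q: Q(-2)=-160, Q(4)=-1024.
So the global minimum of psi is P(-1) + Q(4) − 3 = -1 − 1024 − 3 = -1028, attained at (-1, 4).

(-1, 4)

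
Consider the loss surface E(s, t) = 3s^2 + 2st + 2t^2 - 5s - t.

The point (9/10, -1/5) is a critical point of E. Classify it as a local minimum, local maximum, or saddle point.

The Hessian of E is constant: H = [[6, 2], [2, 4]].
det(H) = 6·4 − 2² = 20.
det(H) > 0 and tr(H) = 10 > 0, so H is positive definite and the point is a local minimum.

local minimum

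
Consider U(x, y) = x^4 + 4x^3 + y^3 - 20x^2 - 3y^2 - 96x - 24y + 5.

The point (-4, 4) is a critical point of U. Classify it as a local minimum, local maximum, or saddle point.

local minimum

The mixed partial ∂²U/∂x∂y is 0, so the Hessian at any point is diag(U_xx, U_yy) = diag(4(3x^2 + 6x - 10), 6(y - 1)).
At (-4, 4): H = diag(56, 18).
Both eigenvalues are positive, so H is positive definite: a local minimum.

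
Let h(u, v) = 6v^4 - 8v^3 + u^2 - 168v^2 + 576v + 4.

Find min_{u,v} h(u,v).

-2940

h(u,v) separates as P(u) + Q(v) + 4, so its minimum is min P + min Q + 4.
P'(u) = 2u vanishes at u ∈ {0}; Q'(v) = 24(v - 3)(v - 2)(v + 4) vanishes at v ∈ {-4, 2, 3}.
Local minima of P (where P''>0): P(0)=0. Local minima of Q: Q(-4)=-2944, Q(3)=486.
So the global minimum of h is P(0) + Q(-4) + 4 = 0 − 2944 + 4 = -2940, attained at (0, -4).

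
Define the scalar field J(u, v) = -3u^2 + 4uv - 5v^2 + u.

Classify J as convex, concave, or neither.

concave

J is quadratic, so its Hessian is the constant matrix H = [[-6, 4], [4, -10]].
det(H) = 44, tr(H) = -16.
det(H) > 0 and tr(H) < 0, so H is negative definite everywhere: concave.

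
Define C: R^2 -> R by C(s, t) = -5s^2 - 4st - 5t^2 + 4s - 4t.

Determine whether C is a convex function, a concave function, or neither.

concave

C is quadratic, so its Hessian is the constant matrix H = [[-10, -4], [-4, -10]].
det(H) = 84, tr(H) = -20.
det(H) > 0 and tr(H) < 0, so H is negative definite everywhere: concave.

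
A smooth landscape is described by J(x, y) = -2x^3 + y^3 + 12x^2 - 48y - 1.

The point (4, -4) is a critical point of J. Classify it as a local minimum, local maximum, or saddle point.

The mixed partial ∂²J/∂x∂y is 0, so the Hessian at any point is diag(J_xx, J_yy) = diag(12(-x + 2), 6y).
At (4, -4): H = diag(-24, -24).
Both eigenvalues are negative, so H is negative definite: a local maximum.

local maximum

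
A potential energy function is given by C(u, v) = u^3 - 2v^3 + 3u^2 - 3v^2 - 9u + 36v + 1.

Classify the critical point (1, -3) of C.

local minimum

The mixed partial ∂²C/∂u∂v is 0, so the Hessian at any point is diag(C_uu, C_vv) = diag(6(u + 1), -6(2v + 1)).
At (1, -3): H = diag(12, 30).
Both eigenvalues are positive, so H is positive definite: a local minimum.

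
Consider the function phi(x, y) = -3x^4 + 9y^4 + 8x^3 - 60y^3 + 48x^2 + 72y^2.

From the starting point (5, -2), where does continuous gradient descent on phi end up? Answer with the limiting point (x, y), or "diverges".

diverges

phi is separable, so gradient descent decouples: x follows -∂phi/∂x, y follows -∂phi/∂y.
∂phi/∂x = -12x(x - 4)(x + 2); at x=5 this is -420, so x increases.
∂phi/∂y = 36y(y - 4)(y - 1); at y=-2 this is -1296, so y increases.
The x-coordinate has no critical point in that direction and runs off to infinity.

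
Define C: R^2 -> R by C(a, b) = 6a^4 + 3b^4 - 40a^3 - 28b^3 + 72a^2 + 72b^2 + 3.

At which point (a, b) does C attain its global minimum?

(0, 0)

C(a,b) separates as P(a) + Q(b) + 3, so its minimum is min P + min Q + 3.
P'(a) = 24a(a - 3)(a - 2) vanishes at a ∈ {0, 2, 3}; Q'(b) = 12b(b - 4)(b - 3) vanishes at b ∈ {0, 3, 4}.
Local minima of P (where P''>0): P(0)=0, P(3)=54. Local minima of Q: Q(0)=0, Q(4)=128.
So the global minimum of C is P(0) + Q(0) + 3 = 0 + 0 + 3 = 3, attained at (0, 0).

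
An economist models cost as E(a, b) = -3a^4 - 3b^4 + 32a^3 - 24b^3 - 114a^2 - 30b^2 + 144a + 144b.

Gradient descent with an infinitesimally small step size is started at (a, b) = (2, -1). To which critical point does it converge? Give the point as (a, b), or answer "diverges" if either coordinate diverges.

E is separable, so gradient descent decouples: a follows -∂E/∂a, b follows -∂E/∂b.
∂E/∂a = -12(a - 4)(a - 3)(a - 1); at a=2 this is -24, so a increases.
∂E/∂b = -12(b - 1)(b + 3)(b + 4); at b=-1 this is 144, so b decreases.
a converges to its nearest critical value 3 (a local min of the a-part); b converges to -3. The iterate converges to (3, -3).

(3, -3)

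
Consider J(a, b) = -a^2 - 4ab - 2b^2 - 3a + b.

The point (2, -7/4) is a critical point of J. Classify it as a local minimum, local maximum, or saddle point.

saddle point

The Hessian of J is constant: H = [[-2, -4], [-4, -4]].
det(H) = (-2)·(-4) − (-4)² = -8.
Since det(H) < 0, H is indefinite and the critical point is a saddle point.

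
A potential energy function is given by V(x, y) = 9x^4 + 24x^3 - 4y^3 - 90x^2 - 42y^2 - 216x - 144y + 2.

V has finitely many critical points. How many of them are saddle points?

3

V separates as a function of x plus a function of y, so ∇V=0 decouples.
∂V/∂x = 36(x - 2)(x + 1)(x + 3) = 0 at x ∈ {-3, -1, 2}; ∂V/∂y = -12(y + 3)(y + 4) = 0 at y ∈ {-4, -3}.
The Hessian is diagonal: diag(V_xx, V_yy). Second derivatives: V_xx(-3)=360, V_xx(-1)=-216, V_xx(2)=540; V_yy(-4)=12, V_yy(-3)=-12.
Saddle points occur where the two diagonal entries have opposite signs: (-3, -3), (-1, -4), (2, -3). Count: 3.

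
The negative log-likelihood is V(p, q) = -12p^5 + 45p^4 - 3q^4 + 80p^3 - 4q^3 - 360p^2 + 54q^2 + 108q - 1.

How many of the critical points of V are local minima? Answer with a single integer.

2

V separates as a function of p plus a function of q, so ∇V=0 decouples.
∂V/∂p = -60p(p - 3)(p - 2)(p + 2) = 0 at p ∈ {-2, 0, 2, 3}; ∂V/∂q = -12(q - 3)(q + 1)(q + 3) = 0 at q ∈ {-3, -1, 3}.
The Hessian is diagonal: diag(V_pp, V_qq). Second derivatives: V_pp(-2)=2400, V_pp(0)=-720, V_pp(2)=480, V_pp(3)=-900; V_qq(-3)=-144, V_qq(-1)=96, V_qq(3)=-288.
Local minima occur where both diagonal entries positive: (-2, -1), (2, -1). Count: 2.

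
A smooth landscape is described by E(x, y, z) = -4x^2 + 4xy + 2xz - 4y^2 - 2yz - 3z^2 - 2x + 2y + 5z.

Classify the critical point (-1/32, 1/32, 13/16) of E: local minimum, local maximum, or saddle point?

The Hessian is constant: H = [[-8, 4, 2], [4, -8, -2], [2, -2, -6]].
Leading principal minors: Δ₁ = -8, Δ₂ = 48, Δ₃ = -256.
The minors alternate sign starting negative (−, +, −), so H is negative definite: a local maximum.

local maximum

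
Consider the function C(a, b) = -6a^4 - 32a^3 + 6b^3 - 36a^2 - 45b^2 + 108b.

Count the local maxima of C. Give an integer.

C separates as a function of a plus a function of b, so ∇C=0 decouples.
∂C/∂a = -24a(a + 1)(a + 3) = 0 at a ∈ {-3, -1, 0}; ∂C/∂b = 18(b - 3)(b - 2) = 0 at b ∈ {2, 3}.
The Hessian is diagonal: diag(C_aa, C_bb). Second derivatives: C_aa(-3)=-144, C_aa(-1)=48, C_aa(0)=-72; C_bb(2)=-18, C_bb(3)=18.
Local maxima occur where both diagonal entries negative: (-3, 2), (0, 2). Count: 2.

2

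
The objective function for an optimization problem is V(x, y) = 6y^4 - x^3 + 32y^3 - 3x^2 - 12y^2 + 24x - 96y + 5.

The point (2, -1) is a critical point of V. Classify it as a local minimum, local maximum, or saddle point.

The mixed partial ∂²V/∂x∂y is 0, so the Hessian at any point is diag(V_xx, V_yy) = diag(-6(x + 1), 24(3y^2 + 8y - 1)).
At (2, -1): H = diag(-18, -144).
Both eigenvalues are negative, so H is negative definite: a local maximum.

local maximum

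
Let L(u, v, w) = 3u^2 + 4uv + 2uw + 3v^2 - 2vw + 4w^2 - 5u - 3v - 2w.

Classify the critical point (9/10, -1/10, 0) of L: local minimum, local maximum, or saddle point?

local minimum

The Hessian is constant: H = [[6, 4, 2], [4, 6, -2], [2, -2, 8]].
Leading principal minors: Δ₁ = 6, Δ₂ = 20, Δ₃ = 80.
All leading minors are positive, so H is positive definite: a local minimum.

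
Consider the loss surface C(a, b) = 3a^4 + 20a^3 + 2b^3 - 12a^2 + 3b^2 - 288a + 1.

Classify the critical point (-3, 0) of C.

The mixed partial ∂²C/∂a∂b is 0, so the Hessian at any point is diag(C_aa, C_bb) = diag(12(3a^2 + 10a - 2), 6(2b + 1)).
At (-3, 0): H = diag(-60, 6).
The eigenvalues have opposite signs, so H is indefinite: a saddle point.

saddle point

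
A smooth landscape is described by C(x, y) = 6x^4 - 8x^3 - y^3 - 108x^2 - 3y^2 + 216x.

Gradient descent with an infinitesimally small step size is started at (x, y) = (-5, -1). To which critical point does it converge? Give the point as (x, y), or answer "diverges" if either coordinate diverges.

(-3, -2)

C is separable, so gradient descent decouples: x follows -∂C/∂x, y follows -∂C/∂y.
∂C/∂x = 24(x - 3)(x - 1)(x + 3); at x=-5 this is -2304, so x increases.
∂C/∂y = -3y(y + 2); at y=-1 this is 3, so y decreases.
x converges to its nearest critical value -3 (a local min of the x-part); y converges to -2. The iterate converges to (-3, -2).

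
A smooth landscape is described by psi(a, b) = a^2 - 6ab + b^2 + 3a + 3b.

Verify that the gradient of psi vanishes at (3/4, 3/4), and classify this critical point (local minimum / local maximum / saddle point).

saddle point

∇psi = (2a - 6b + 3, -6a + 2b + 3); substituting (3/4, 3/4) gives ∇psi = (0, 0), so (3/4, 3/4) is indeed a critical point.
The Hessian of psi is constant: H = [[2, -6], [-6, 2]].
det(H) = 2·2 − (-6)² = -32.
Since det(H) < 0, H is indefinite and the critical point is a saddle point.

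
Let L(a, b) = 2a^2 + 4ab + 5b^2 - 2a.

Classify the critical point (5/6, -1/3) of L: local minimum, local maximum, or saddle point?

The Hessian of L is constant: H = [[4, 4], [4, 10]].
det(H) = 4·10 − 4² = 24.
det(H) > 0 and tr(H) = 14 > 0, so H is positive definite and the point is a local minimum.

local minimum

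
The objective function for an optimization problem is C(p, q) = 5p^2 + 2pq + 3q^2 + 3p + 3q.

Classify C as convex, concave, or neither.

convex

C is quadratic, so its Hessian is the constant matrix H = [[10, 2], [2, 6]].
det(H) = 56, tr(H) = 16.
det(H) > 0 and tr(H) > 0, so H is positive definite everywhere: convex.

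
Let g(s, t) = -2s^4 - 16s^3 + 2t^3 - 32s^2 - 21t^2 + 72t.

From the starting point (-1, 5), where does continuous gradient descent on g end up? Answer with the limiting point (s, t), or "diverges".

(-2, 4)

g is separable, so gradient descent decouples: s follows -∂g/∂s, t follows -∂g/∂t.
∂g/∂s = -8s(s + 2)(s + 4); at s=-1 this is 24, so s decreases.
∂g/∂t = 6(t - 4)(t - 3); at t=5 this is 12, so t decreases.
s converges to its nearest critical value -2 (a local min of the s-part); t converges to 4. The iterate converges to (-2, 4).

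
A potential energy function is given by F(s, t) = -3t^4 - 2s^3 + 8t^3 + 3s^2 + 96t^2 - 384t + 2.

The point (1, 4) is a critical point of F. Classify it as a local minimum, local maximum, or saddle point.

The mixed partial ∂²F/∂s∂t is 0, so the Hessian at any point is diag(F_ss, F_tt) = diag(6(-2s + 1), 12(-3t^2 + 4t + 16)).
At (1, 4): H = diag(-6, -192).
Both eigenvalues are negative, so H is negative definite: a local maximum.

local maximum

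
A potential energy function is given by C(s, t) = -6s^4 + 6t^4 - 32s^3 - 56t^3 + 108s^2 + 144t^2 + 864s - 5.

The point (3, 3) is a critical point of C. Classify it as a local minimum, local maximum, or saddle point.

The mixed partial ∂²C/∂s∂t is 0, so the Hessian at any point is diag(C_ss, C_tt) = diag(24(-3s^2 - 8s + 9), 24(3t^2 - 14t + 12)).
At (3, 3): H = diag(-1008, -72).
Both eigenvalues are negative, so H is negative definite: a local maximum.

local maximum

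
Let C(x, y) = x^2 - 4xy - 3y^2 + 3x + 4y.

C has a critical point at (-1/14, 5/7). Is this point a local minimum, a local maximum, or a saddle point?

The Hessian of C is constant: H = [[2, -4], [-4, -6]].
det(H) = 2·(-6) − (-4)² = -28.
Since det(H) < 0, H is indefinite and the critical point is a saddle point.

saddle point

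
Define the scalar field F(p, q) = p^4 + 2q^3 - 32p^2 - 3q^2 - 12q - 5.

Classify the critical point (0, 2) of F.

saddle point

The mixed partial ∂²F/∂p∂q is 0, so the Hessian at any point is diag(F_pp, F_qq) = diag(4(3p^2 - 16), 6(2q - 1)).
At (0, 2): H = diag(-64, 18).
The eigenvalues have opposite signs, so H is indefinite: a saddle point.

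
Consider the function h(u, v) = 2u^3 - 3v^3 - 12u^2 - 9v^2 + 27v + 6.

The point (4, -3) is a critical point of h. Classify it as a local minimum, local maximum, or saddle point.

local minimum

The mixed partial ∂²h/∂u∂v is 0, so the Hessian at any point is diag(h_uu, h_vv) = diag(12(u - 2), -18(v + 1)).
At (4, -3): H = diag(24, 36).
Both eigenvalues are positive, so H is positive definite: a local minimum.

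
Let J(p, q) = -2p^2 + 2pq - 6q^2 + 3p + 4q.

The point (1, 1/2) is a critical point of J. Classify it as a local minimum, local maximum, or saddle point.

local maximum

The Hessian of J is constant: H = [[-4, 2], [2, -12]].
det(H) = (-4)·(-12) − 2² = 44.
det(H) > 0 and tr(H) = -16 < 0, so H is negative definite and the point is a local maximum.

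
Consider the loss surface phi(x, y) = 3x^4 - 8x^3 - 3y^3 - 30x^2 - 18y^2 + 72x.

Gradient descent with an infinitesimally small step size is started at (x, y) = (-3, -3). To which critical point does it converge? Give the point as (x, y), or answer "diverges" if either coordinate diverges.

(-2, -4)

phi is separable, so gradient descent decouples: x follows -∂phi/∂x, y follows -∂phi/∂y.
∂phi/∂x = 12(x - 3)(x - 1)(x + 2); at x=-3 this is -288, so x increases.
∂phi/∂y = -9y(y + 4); at y=-3 this is 27, so y decreases.
x converges to its nearest critical value -2 (a local min of the x-part); y converges to -4. The iterate converges to (-2, -4).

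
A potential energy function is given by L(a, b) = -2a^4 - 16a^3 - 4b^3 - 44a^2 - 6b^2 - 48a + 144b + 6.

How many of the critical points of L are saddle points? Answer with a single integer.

L separates as a function of a plus a function of b, so ∇L=0 decouples.
∂L/∂a = -8(a + 1)(a + 2)(a + 3) = 0 at a ∈ {-3, -2, -1}; ∂L/∂b = -12(b - 3)(b + 4) = 0 at b ∈ {-4, 3}.
The Hessian is diagonal: diag(L_aa, L_bb). Second derivatives: L_aa(-3)=-16, L_aa(-2)=8, L_aa(-1)=-16; L_bb(-4)=84, L_bb(3)=-84.
Saddle points occur where the two diagonal entries have opposite signs: (-3, -4), (-2, 3), (-1, -4). Count: 3.

3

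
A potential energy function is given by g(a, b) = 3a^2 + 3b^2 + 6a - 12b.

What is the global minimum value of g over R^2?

-15

g(a,b) separates as P(a) + Q(b), so its minimum is min P + min Q.
P'(a) = 6a + 6 vanishes at a ∈ {-1}; Q'(b) = 6b - 12 vanishes at b ∈ {2}.
Local minima of P (where P''>0): P(-1)=-3. Local minima of Q: Q(2)=-12.
So the global minimum of g is P(-1) + Q(2) = -3 − 12 = -15, attained at (-1, 2).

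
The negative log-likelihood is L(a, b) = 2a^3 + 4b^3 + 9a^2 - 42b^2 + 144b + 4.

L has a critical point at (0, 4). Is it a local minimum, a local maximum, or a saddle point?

The mixed partial ∂²L/∂a∂b is 0, so the Hessian at any point is diag(L_aa, L_bb) = diag(6(2a + 3), 12(2b - 7)).
At (0, 4): H = diag(18, 12).
Both eigenvalues are positive, so H is positive definite: a local minimum.

local minimum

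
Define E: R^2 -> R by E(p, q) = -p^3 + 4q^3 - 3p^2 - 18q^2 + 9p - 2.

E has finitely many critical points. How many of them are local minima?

1

E separates as a function of p plus a function of q, so ∇E=0 decouples.
∂E/∂p = -3(p - 1)(p + 3) = 0 at p ∈ {-3, 1}; ∂E/∂q = 12q(q - 3) = 0 at q ∈ {0, 3}.
The Hessian is diagonal: diag(E_pp, E_qq). Second derivatives: E_pp(-3)=12, E_pp(1)=-12; E_qq(0)=-36, E_qq(3)=36.
Local minima occur where both diagonal entries positive: (-3, 3). Count: 1.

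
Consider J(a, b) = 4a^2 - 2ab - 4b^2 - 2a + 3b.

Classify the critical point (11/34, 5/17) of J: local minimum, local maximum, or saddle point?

saddle point

The Hessian of J is constant: H = [[8, -2], [-2, -8]].
det(H) = 8·(-8) − (-2)² = -68.
Since det(H) < 0, H is indefinite and the critical point is a saddle point.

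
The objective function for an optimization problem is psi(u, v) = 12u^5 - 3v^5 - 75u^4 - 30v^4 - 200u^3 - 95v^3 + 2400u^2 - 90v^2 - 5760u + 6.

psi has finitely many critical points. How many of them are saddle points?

8

psi separates as a function of u plus a function of v, so ∇psi=0 decouples.
∂psi/∂u = 60(u - 4)(u - 3)(u - 2)(u + 4) = 0 at u ∈ {-4, 2, 3, 4}; ∂psi/∂v = -15v(v + 1)(v + 3)(v + 4) = 0 at v ∈ {-4, -3, -1, 0}.
The Hessian is diagonal: diag(psi_uu, psi_vv). Second derivatives: psi_uu(-4)=-20160, psi_uu(2)=720, psi_uu(3)=-420, psi_uu(4)=960; psi_vv(-4)=180, psi_vv(-3)=-90, psi_vv(-1)=90, psi_vv(0)=-180.
Saddle points occur where the two diagonal entries have opposite signs: (-4, -4), (-4, -1), (2, -3), (2, 0), (3, -4), (3, -1), (4, -3), (4, 0). Count: 8.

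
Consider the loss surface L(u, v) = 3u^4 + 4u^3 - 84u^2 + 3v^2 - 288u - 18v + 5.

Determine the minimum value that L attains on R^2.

L(u,v) separates as P(u) + Q(v) + 5, so its minimum is min P + min Q + 5.
P'(u) = 12(u - 4)(u + 2)(u + 3) vanishes at u ∈ {-3, -2, 4}; Q'(v) = 6v - 18 vanishes at v ∈ {3}.
Local minima of P (where P''>0): P(-3)=243, P(4)=-1472. Local minima of Q: Q(3)=-27.
So the global minimum of L is P(4) + Q(3) + 5 = -1472 − 27 + 5 = -1494, attained at (4, 3).

-1494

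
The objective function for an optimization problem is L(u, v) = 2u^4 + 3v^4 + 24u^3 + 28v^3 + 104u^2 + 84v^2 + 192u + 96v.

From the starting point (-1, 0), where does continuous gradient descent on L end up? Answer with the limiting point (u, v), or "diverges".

(-2, -1)

L is separable, so gradient descent decouples: u follows -∂L/∂u, v follows -∂L/∂v.
∂L/∂u = 8(u + 2)(u + 3)(u + 4); at u=-1 this is 48, so u decreases.
∂L/∂v = 12(v + 1)(v + 2)(v + 4); at v=0 this is 96, so v decreases.
u converges to its nearest critical value -2 (a local min of the u-part); v converges to -1. The iterate converges to (-2, -1).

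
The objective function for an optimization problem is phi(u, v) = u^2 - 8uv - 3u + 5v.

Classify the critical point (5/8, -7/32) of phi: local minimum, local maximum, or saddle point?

saddle point

The Hessian of phi is constant: H = [[2, -8], [-8, 0]].
det(H) = 2·0 − (-8)² = -64.
Since det(H) < 0, H is indefinite and the critical point is a saddle point.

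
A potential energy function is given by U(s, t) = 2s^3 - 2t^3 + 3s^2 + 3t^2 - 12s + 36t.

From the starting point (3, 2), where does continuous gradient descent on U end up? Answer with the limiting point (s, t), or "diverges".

U is separable, so gradient descent decouples: s follows -∂U/∂s, t follows -∂U/∂t.
∂U/∂s = 6(s - 1)(s + 2); at s=3 this is 60, so s decreases.
∂U/∂t = -6(t - 3)(t + 2); at t=2 this is 24, so t decreases.
s converges to its nearest critical value 1 (a local min of the s-part); t converges to -2. The iterate converges to (1, -2).

(1, -2)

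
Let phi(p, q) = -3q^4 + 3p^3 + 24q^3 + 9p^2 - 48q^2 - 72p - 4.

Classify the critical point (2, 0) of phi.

saddle point

The mixed partial ∂²phi/∂p∂q is 0, so the Hessian at any point is diag(phi_pp, phi_qq) = diag(18(p + 1), 12(-3q^2 + 12q - 8)).
At (2, 0): H = diag(54, -96).
The eigenvalues have opposite signs, so H is indefinite: a saddle point.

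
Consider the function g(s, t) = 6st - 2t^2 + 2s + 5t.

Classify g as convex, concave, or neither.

neither

g is quadratic, so its Hessian is the constant matrix H = [[0, 6], [6, -4]].
det(H) = -36, tr(H) = -4.
det(H) < 0, so H is indefinite: neither convex nor concave.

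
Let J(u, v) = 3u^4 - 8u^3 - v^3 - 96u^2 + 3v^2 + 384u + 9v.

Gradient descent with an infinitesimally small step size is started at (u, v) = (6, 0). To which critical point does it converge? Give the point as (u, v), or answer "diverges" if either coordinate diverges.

J is separable, so gradient descent decouples: u follows -∂J/∂u, v follows -∂J/∂v.
∂J/∂u = 12(u - 4)(u - 2)(u + 4); at u=6 this is 960, so u decreases.
∂J/∂v = -3(v - 3)(v + 1); at v=0 this is 9, so v decreases.
u converges to its nearest critical value 4 (a local min of the u-part); v converges to -1. The iterate converges to (4, -1).

(4, -1)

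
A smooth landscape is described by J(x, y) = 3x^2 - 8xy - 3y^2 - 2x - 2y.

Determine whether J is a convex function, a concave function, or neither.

J is quadratic, so its Hessian is the constant matrix H = [[6, -8], [-8, -6]].
det(H) = -100, tr(H) = 0.
det(H) < 0, so H is indefinite: neither convex nor concave.

neither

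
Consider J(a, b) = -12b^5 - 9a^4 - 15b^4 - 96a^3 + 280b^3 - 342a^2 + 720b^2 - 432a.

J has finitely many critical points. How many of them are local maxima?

4

J separates as a function of a plus a function of b, so ∇J=0 decouples.
∂J/∂a = -36(a + 1)(a + 3)(a + 4) = 0 at a ∈ {-4, -3, -1}; ∂J/∂b = -60b(b - 4)(b + 2)(b + 3) = 0 at b ∈ {-3, -2, 0, 4}.
The Hessian is diagonal: diag(J_aa, J_bb). Second derivatives: J_aa(-4)=-108, J_aa(-3)=72, J_aa(-1)=-216; J_bb(-3)=1260, J_bb(-2)=-720, J_bb(0)=1440, J_bb(4)=-10080.
Local maxima occur where both diagonal entries negative: (-4, -2), (-4, 4), (-1, -2), (-1, 4). Count: 4.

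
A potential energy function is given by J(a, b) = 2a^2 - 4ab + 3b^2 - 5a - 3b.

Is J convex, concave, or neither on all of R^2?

J is quadratic, so its Hessian is the constant matrix H = [[4, -4], [-4, 6]].
det(H) = 8, tr(H) = 10.
det(H) > 0 and tr(H) > 0, so H is positive definite everywhere: convex.

convex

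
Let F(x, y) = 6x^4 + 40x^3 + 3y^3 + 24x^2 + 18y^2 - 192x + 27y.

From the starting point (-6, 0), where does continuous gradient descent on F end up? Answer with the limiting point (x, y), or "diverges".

(-4, -1)

F is separable, so gradient descent decouples: x follows -∂F/∂x, y follows -∂F/∂y.
∂F/∂x = 24(x - 1)(x + 2)(x + 4); at x=-6 this is -1344, so x increases.
∂F/∂y = 9(y + 1)(y + 3); at y=0 this is 27, so y decreases.
x converges to its nearest critical value -4 (a local min of the x-part); y converges to -1. The iterate converges to (-4, -1).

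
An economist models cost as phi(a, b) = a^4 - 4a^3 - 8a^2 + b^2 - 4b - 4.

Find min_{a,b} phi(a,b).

phi(a,b) separates as P(a) + Q(b) − 4, so its minimum is min P + min Q − 4.
P'(a) = 4a(a - 4)(a + 1) vanishes at a ∈ {-1, 0, 4}; Q'(b) = 2b - 4 vanishes at b ∈ {2}.
Local minima of P (where P''>0): P(-1)=-3, P(4)=-128. Local minima of Q: Q(2)=-4.
So the global minimum of phi is P(4) + Q(2) − 4 = -128 − 4 − 4 = -136, attained at (4, 2).

-136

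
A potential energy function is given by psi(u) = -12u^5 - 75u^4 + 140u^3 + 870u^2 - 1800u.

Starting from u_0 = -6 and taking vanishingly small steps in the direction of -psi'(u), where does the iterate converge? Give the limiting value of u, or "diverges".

-5

psi'(u) = -60(u - 2)(u - 1)(u + 3)(u + 5), so psi'(-6) = -10080.
Gradient descent moves in the -psi' direction, i.e. u is increasing.
The nearest critical point in that direction is u = -5, where psi'' = 5040 > 0 (a local minimum). The iterate converges there.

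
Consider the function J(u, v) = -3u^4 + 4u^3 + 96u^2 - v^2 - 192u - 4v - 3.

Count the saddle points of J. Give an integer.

J separates as a function of u plus a function of v, so ∇J=0 decouples.
∂J/∂u = -12(u - 4)(u - 1)(u + 4) = 0 at u ∈ {-4, 1, 4}; ∂J/∂v = -2(v + 2) = 0 at v ∈ {-2}.
The Hessian is diagonal: diag(J_uu, J_vv). Second derivatives: J_uu(-4)=-480, J_uu(1)=180, J_uu(4)=-288; J_vv(-2)=-2.
Saddle points occur where the two diagonal entries have opposite signs: (1, -2). Count: 1.

1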